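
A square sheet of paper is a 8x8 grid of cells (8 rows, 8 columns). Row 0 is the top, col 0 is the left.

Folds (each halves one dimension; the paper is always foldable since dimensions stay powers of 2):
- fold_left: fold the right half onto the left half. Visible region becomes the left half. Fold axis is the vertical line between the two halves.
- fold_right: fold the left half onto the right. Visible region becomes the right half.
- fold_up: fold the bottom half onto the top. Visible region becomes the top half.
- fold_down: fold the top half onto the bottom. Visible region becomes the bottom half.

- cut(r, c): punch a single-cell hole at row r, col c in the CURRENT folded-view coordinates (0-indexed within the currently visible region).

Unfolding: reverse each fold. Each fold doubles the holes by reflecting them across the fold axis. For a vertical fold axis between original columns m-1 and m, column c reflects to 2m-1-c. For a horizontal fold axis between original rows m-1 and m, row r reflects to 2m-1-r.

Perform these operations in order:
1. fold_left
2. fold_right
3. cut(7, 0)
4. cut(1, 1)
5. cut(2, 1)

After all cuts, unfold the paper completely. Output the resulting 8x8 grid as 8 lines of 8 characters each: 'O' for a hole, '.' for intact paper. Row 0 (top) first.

Answer: ........
O..OO..O
O..OO..O
........
........
........
........
.OO..OO.

Derivation:
Op 1 fold_left: fold axis v@4; visible region now rows[0,8) x cols[0,4) = 8x4
Op 2 fold_right: fold axis v@2; visible region now rows[0,8) x cols[2,4) = 8x2
Op 3 cut(7, 0): punch at orig (7,2); cuts so far [(7, 2)]; region rows[0,8) x cols[2,4) = 8x2
Op 4 cut(1, 1): punch at orig (1,3); cuts so far [(1, 3), (7, 2)]; region rows[0,8) x cols[2,4) = 8x2
Op 5 cut(2, 1): punch at orig (2,3); cuts so far [(1, 3), (2, 3), (7, 2)]; region rows[0,8) x cols[2,4) = 8x2
Unfold 1 (reflect across v@2): 6 holes -> [(1, 0), (1, 3), (2, 0), (2, 3), (7, 1), (7, 2)]
Unfold 2 (reflect across v@4): 12 holes -> [(1, 0), (1, 3), (1, 4), (1, 7), (2, 0), (2, 3), (2, 4), (2, 7), (7, 1), (7, 2), (7, 5), (7, 6)]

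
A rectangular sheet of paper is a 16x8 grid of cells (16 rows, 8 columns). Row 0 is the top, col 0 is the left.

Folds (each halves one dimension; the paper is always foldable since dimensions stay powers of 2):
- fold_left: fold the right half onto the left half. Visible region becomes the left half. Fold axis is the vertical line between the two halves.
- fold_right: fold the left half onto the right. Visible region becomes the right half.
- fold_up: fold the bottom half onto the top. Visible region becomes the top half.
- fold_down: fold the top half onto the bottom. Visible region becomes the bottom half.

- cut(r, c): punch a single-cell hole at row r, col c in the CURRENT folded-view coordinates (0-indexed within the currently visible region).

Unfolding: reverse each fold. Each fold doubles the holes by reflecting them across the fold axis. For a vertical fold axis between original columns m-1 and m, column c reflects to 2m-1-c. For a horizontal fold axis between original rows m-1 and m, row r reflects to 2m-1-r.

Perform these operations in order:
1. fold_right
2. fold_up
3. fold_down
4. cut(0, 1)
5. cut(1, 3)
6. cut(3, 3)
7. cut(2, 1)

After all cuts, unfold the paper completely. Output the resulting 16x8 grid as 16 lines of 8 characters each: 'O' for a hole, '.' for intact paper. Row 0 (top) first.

Op 1 fold_right: fold axis v@4; visible region now rows[0,16) x cols[4,8) = 16x4
Op 2 fold_up: fold axis h@8; visible region now rows[0,8) x cols[4,8) = 8x4
Op 3 fold_down: fold axis h@4; visible region now rows[4,8) x cols[4,8) = 4x4
Op 4 cut(0, 1): punch at orig (4,5); cuts so far [(4, 5)]; region rows[4,8) x cols[4,8) = 4x4
Op 5 cut(1, 3): punch at orig (5,7); cuts so far [(4, 5), (5, 7)]; region rows[4,8) x cols[4,8) = 4x4
Op 6 cut(3, 3): punch at orig (7,7); cuts so far [(4, 5), (5, 7), (7, 7)]; region rows[4,8) x cols[4,8) = 4x4
Op 7 cut(2, 1): punch at orig (6,5); cuts so far [(4, 5), (5, 7), (6, 5), (7, 7)]; region rows[4,8) x cols[4,8) = 4x4
Unfold 1 (reflect across h@4): 8 holes -> [(0, 7), (1, 5), (2, 7), (3, 5), (4, 5), (5, 7), (6, 5), (7, 7)]
Unfold 2 (reflect across h@8): 16 holes -> [(0, 7), (1, 5), (2, 7), (3, 5), (4, 5), (5, 7), (6, 5), (7, 7), (8, 7), (9, 5), (10, 7), (11, 5), (12, 5), (13, 7), (14, 5), (15, 7)]
Unfold 3 (reflect across v@4): 32 holes -> [(0, 0), (0, 7), (1, 2), (1, 5), (2, 0), (2, 7), (3, 2), (3, 5), (4, 2), (4, 5), (5, 0), (5, 7), (6, 2), (6, 5), (7, 0), (7, 7), (8, 0), (8, 7), (9, 2), (9, 5), (10, 0), (10, 7), (11, 2), (11, 5), (12, 2), (12, 5), (13, 0), (13, 7), (14, 2), (14, 5), (15, 0), (15, 7)]

Answer: O......O
..O..O..
O......O
..O..O..
..O..O..
O......O
..O..O..
O......O
O......O
..O..O..
O......O
..O..O..
..O..O..
O......O
..O..O..
O......O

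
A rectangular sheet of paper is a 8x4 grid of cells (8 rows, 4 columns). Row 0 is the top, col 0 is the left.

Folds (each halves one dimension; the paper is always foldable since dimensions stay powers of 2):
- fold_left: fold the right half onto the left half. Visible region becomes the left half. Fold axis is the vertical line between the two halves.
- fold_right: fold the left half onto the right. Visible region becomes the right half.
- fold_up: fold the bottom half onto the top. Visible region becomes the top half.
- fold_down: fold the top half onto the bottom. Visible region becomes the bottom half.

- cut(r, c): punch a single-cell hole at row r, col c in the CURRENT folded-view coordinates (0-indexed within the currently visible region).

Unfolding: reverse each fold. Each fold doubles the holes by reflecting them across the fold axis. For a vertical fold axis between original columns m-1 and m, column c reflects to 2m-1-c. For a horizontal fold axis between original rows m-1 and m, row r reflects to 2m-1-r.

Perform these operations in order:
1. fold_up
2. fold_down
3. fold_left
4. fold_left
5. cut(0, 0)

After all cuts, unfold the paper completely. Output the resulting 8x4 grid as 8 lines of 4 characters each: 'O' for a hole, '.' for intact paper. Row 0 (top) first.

Op 1 fold_up: fold axis h@4; visible region now rows[0,4) x cols[0,4) = 4x4
Op 2 fold_down: fold axis h@2; visible region now rows[2,4) x cols[0,4) = 2x4
Op 3 fold_left: fold axis v@2; visible region now rows[2,4) x cols[0,2) = 2x2
Op 4 fold_left: fold axis v@1; visible region now rows[2,4) x cols[0,1) = 2x1
Op 5 cut(0, 0): punch at orig (2,0); cuts so far [(2, 0)]; region rows[2,4) x cols[0,1) = 2x1
Unfold 1 (reflect across v@1): 2 holes -> [(2, 0), (2, 1)]
Unfold 2 (reflect across v@2): 4 holes -> [(2, 0), (2, 1), (2, 2), (2, 3)]
Unfold 3 (reflect across h@2): 8 holes -> [(1, 0), (1, 1), (1, 2), (1, 3), (2, 0), (2, 1), (2, 2), (2, 3)]
Unfold 4 (reflect across h@4): 16 holes -> [(1, 0), (1, 1), (1, 2), (1, 3), (2, 0), (2, 1), (2, 2), (2, 3), (5, 0), (5, 1), (5, 2), (5, 3), (6, 0), (6, 1), (6, 2), (6, 3)]

Answer: ....
OOOO
OOOO
....
....
OOOO
OOOO
....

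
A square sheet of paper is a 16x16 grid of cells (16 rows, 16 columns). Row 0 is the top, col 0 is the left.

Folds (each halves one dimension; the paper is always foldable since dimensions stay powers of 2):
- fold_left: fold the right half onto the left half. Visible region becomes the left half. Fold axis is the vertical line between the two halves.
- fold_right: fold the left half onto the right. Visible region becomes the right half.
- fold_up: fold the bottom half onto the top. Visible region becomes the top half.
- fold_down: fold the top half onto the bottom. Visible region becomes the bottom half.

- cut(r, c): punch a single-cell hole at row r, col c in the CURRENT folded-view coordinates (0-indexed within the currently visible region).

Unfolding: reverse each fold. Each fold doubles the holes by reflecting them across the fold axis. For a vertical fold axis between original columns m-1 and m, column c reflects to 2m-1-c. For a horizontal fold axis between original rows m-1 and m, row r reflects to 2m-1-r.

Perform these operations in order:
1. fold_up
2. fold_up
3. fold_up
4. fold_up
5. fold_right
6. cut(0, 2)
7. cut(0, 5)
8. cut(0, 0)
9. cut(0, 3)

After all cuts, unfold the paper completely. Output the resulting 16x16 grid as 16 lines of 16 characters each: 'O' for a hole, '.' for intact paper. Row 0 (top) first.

Op 1 fold_up: fold axis h@8; visible region now rows[0,8) x cols[0,16) = 8x16
Op 2 fold_up: fold axis h@4; visible region now rows[0,4) x cols[0,16) = 4x16
Op 3 fold_up: fold axis h@2; visible region now rows[0,2) x cols[0,16) = 2x16
Op 4 fold_up: fold axis h@1; visible region now rows[0,1) x cols[0,16) = 1x16
Op 5 fold_right: fold axis v@8; visible region now rows[0,1) x cols[8,16) = 1x8
Op 6 cut(0, 2): punch at orig (0,10); cuts so far [(0, 10)]; region rows[0,1) x cols[8,16) = 1x8
Op 7 cut(0, 5): punch at orig (0,13); cuts so far [(0, 10), (0, 13)]; region rows[0,1) x cols[8,16) = 1x8
Op 8 cut(0, 0): punch at orig (0,8); cuts so far [(0, 8), (0, 10), (0, 13)]; region rows[0,1) x cols[8,16) = 1x8
Op 9 cut(0, 3): punch at orig (0,11); cuts so far [(0, 8), (0, 10), (0, 11), (0, 13)]; region rows[0,1) x cols[8,16) = 1x8
Unfold 1 (reflect across v@8): 8 holes -> [(0, 2), (0, 4), (0, 5), (0, 7), (0, 8), (0, 10), (0, 11), (0, 13)]
Unfold 2 (reflect across h@1): 16 holes -> [(0, 2), (0, 4), (0, 5), (0, 7), (0, 8), (0, 10), (0, 11), (0, 13), (1, 2), (1, 4), (1, 5), (1, 7), (1, 8), (1, 10), (1, 11), (1, 13)]
Unfold 3 (reflect across h@2): 32 holes -> [(0, 2), (0, 4), (0, 5), (0, 7), (0, 8), (0, 10), (0, 11), (0, 13), (1, 2), (1, 4), (1, 5), (1, 7), (1, 8), (1, 10), (1, 11), (1, 13), (2, 2), (2, 4), (2, 5), (2, 7), (2, 8), (2, 10), (2, 11), (2, 13), (3, 2), (3, 4), (3, 5), (3, 7), (3, 8), (3, 10), (3, 11), (3, 13)]
Unfold 4 (reflect across h@4): 64 holes -> [(0, 2), (0, 4), (0, 5), (0, 7), (0, 8), (0, 10), (0, 11), (0, 13), (1, 2), (1, 4), (1, 5), (1, 7), (1, 8), (1, 10), (1, 11), (1, 13), (2, 2), (2, 4), (2, 5), (2, 7), (2, 8), (2, 10), (2, 11), (2, 13), (3, 2), (3, 4), (3, 5), (3, 7), (3, 8), (3, 10), (3, 11), (3, 13), (4, 2), (4, 4), (4, 5), (4, 7), (4, 8), (4, 10), (4, 11), (4, 13), (5, 2), (5, 4), (5, 5), (5, 7), (5, 8), (5, 10), (5, 11), (5, 13), (6, 2), (6, 4), (6, 5), (6, 7), (6, 8), (6, 10), (6, 11), (6, 13), (7, 2), (7, 4), (7, 5), (7, 7), (7, 8), (7, 10), (7, 11), (7, 13)]
Unfold 5 (reflect across h@8): 128 holes -> [(0, 2), (0, 4), (0, 5), (0, 7), (0, 8), (0, 10), (0, 11), (0, 13), (1, 2), (1, 4), (1, 5), (1, 7), (1, 8), (1, 10), (1, 11), (1, 13), (2, 2), (2, 4), (2, 5), (2, 7), (2, 8), (2, 10), (2, 11), (2, 13), (3, 2), (3, 4), (3, 5), (3, 7), (3, 8), (3, 10), (3, 11), (3, 13), (4, 2), (4, 4), (4, 5), (4, 7), (4, 8), (4, 10), (4, 11), (4, 13), (5, 2), (5, 4), (5, 5), (5, 7), (5, 8), (5, 10), (5, 11), (5, 13), (6, 2), (6, 4), (6, 5), (6, 7), (6, 8), (6, 10), (6, 11), (6, 13), (7, 2), (7, 4), (7, 5), (7, 7), (7, 8), (7, 10), (7, 11), (7, 13), (8, 2), (8, 4), (8, 5), (8, 7), (8, 8), (8, 10), (8, 11), (8, 13), (9, 2), (9, 4), (9, 5), (9, 7), (9, 8), (9, 10), (9, 11), (9, 13), (10, 2), (10, 4), (10, 5), (10, 7), (10, 8), (10, 10), (10, 11), (10, 13), (11, 2), (11, 4), (11, 5), (11, 7), (11, 8), (11, 10), (11, 11), (11, 13), (12, 2), (12, 4), (12, 5), (12, 7), (12, 8), (12, 10), (12, 11), (12, 13), (13, 2), (13, 4), (13, 5), (13, 7), (13, 8), (13, 10), (13, 11), (13, 13), (14, 2), (14, 4), (14, 5), (14, 7), (14, 8), (14, 10), (14, 11), (14, 13), (15, 2), (15, 4), (15, 5), (15, 7), (15, 8), (15, 10), (15, 11), (15, 13)]

Answer: ..O.OO.OO.OO.O..
..O.OO.OO.OO.O..
..O.OO.OO.OO.O..
..O.OO.OO.OO.O..
..O.OO.OO.OO.O..
..O.OO.OO.OO.O..
..O.OO.OO.OO.O..
..O.OO.OO.OO.O..
..O.OO.OO.OO.O..
..O.OO.OO.OO.O..
..O.OO.OO.OO.O..
..O.OO.OO.OO.O..
..O.OO.OO.OO.O..
..O.OO.OO.OO.O..
..O.OO.OO.OO.O..
..O.OO.OO.OO.O..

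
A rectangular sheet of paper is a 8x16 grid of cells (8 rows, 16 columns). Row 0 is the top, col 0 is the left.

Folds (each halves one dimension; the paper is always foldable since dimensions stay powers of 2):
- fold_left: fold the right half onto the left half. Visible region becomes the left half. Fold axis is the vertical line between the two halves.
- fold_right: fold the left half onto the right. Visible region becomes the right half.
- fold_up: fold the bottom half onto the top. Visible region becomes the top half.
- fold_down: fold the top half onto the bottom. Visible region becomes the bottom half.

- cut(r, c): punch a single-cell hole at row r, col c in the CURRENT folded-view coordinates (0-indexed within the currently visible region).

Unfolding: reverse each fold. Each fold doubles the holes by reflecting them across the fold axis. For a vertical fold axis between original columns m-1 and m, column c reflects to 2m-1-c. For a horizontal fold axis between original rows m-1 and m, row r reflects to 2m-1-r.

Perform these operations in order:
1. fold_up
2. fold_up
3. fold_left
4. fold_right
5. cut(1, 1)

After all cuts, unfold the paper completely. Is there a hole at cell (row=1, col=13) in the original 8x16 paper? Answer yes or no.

Answer: yes

Derivation:
Op 1 fold_up: fold axis h@4; visible region now rows[0,4) x cols[0,16) = 4x16
Op 2 fold_up: fold axis h@2; visible region now rows[0,2) x cols[0,16) = 2x16
Op 3 fold_left: fold axis v@8; visible region now rows[0,2) x cols[0,8) = 2x8
Op 4 fold_right: fold axis v@4; visible region now rows[0,2) x cols[4,8) = 2x4
Op 5 cut(1, 1): punch at orig (1,5); cuts so far [(1, 5)]; region rows[0,2) x cols[4,8) = 2x4
Unfold 1 (reflect across v@4): 2 holes -> [(1, 2), (1, 5)]
Unfold 2 (reflect across v@8): 4 holes -> [(1, 2), (1, 5), (1, 10), (1, 13)]
Unfold 3 (reflect across h@2): 8 holes -> [(1, 2), (1, 5), (1, 10), (1, 13), (2, 2), (2, 5), (2, 10), (2, 13)]
Unfold 4 (reflect across h@4): 16 holes -> [(1, 2), (1, 5), (1, 10), (1, 13), (2, 2), (2, 5), (2, 10), (2, 13), (5, 2), (5, 5), (5, 10), (5, 13), (6, 2), (6, 5), (6, 10), (6, 13)]
Holes: [(1, 2), (1, 5), (1, 10), (1, 13), (2, 2), (2, 5), (2, 10), (2, 13), (5, 2), (5, 5), (5, 10), (5, 13), (6, 2), (6, 5), (6, 10), (6, 13)]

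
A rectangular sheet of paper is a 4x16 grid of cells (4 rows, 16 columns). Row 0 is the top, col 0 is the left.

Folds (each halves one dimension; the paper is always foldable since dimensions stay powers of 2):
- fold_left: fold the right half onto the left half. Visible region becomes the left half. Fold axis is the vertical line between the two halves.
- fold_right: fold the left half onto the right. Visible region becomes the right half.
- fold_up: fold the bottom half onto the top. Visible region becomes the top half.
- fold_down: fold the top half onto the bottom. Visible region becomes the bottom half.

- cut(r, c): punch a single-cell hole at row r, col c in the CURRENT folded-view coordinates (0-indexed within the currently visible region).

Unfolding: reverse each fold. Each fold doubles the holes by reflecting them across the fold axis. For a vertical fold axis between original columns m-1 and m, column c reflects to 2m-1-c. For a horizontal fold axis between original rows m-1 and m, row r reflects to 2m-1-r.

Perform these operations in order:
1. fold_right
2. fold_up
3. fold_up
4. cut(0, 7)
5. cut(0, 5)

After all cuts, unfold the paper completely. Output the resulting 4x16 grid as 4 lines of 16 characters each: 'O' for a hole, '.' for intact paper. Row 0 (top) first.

Op 1 fold_right: fold axis v@8; visible region now rows[0,4) x cols[8,16) = 4x8
Op 2 fold_up: fold axis h@2; visible region now rows[0,2) x cols[8,16) = 2x8
Op 3 fold_up: fold axis h@1; visible region now rows[0,1) x cols[8,16) = 1x8
Op 4 cut(0, 7): punch at orig (0,15); cuts so far [(0, 15)]; region rows[0,1) x cols[8,16) = 1x8
Op 5 cut(0, 5): punch at orig (0,13); cuts so far [(0, 13), (0, 15)]; region rows[0,1) x cols[8,16) = 1x8
Unfold 1 (reflect across h@1): 4 holes -> [(0, 13), (0, 15), (1, 13), (1, 15)]
Unfold 2 (reflect across h@2): 8 holes -> [(0, 13), (0, 15), (1, 13), (1, 15), (2, 13), (2, 15), (3, 13), (3, 15)]
Unfold 3 (reflect across v@8): 16 holes -> [(0, 0), (0, 2), (0, 13), (0, 15), (1, 0), (1, 2), (1, 13), (1, 15), (2, 0), (2, 2), (2, 13), (2, 15), (3, 0), (3, 2), (3, 13), (3, 15)]

Answer: O.O..........O.O
O.O..........O.O
O.O..........O.O
O.O..........O.O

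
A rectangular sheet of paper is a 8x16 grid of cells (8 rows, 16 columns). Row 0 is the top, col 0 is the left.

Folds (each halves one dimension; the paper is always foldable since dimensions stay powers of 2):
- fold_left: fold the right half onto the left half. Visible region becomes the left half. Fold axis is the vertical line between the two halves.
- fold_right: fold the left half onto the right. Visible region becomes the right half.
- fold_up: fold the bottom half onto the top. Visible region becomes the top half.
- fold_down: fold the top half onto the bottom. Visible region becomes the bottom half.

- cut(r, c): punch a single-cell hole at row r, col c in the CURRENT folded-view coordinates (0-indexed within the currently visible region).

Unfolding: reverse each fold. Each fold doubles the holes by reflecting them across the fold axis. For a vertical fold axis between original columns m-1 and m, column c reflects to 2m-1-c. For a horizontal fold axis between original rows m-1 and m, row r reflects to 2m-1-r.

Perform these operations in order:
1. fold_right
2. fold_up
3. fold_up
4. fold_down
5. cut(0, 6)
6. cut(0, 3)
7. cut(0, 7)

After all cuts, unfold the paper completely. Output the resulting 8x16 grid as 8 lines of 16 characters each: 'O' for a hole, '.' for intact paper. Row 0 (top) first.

Op 1 fold_right: fold axis v@8; visible region now rows[0,8) x cols[8,16) = 8x8
Op 2 fold_up: fold axis h@4; visible region now rows[0,4) x cols[8,16) = 4x8
Op 3 fold_up: fold axis h@2; visible region now rows[0,2) x cols[8,16) = 2x8
Op 4 fold_down: fold axis h@1; visible region now rows[1,2) x cols[8,16) = 1x8
Op 5 cut(0, 6): punch at orig (1,14); cuts so far [(1, 14)]; region rows[1,2) x cols[8,16) = 1x8
Op 6 cut(0, 3): punch at orig (1,11); cuts so far [(1, 11), (1, 14)]; region rows[1,2) x cols[8,16) = 1x8
Op 7 cut(0, 7): punch at orig (1,15); cuts so far [(1, 11), (1, 14), (1, 15)]; region rows[1,2) x cols[8,16) = 1x8
Unfold 1 (reflect across h@1): 6 holes -> [(0, 11), (0, 14), (0, 15), (1, 11), (1, 14), (1, 15)]
Unfold 2 (reflect across h@2): 12 holes -> [(0, 11), (0, 14), (0, 15), (1, 11), (1, 14), (1, 15), (2, 11), (2, 14), (2, 15), (3, 11), (3, 14), (3, 15)]
Unfold 3 (reflect across h@4): 24 holes -> [(0, 11), (0, 14), (0, 15), (1, 11), (1, 14), (1, 15), (2, 11), (2, 14), (2, 15), (3, 11), (3, 14), (3, 15), (4, 11), (4, 14), (4, 15), (5, 11), (5, 14), (5, 15), (6, 11), (6, 14), (6, 15), (7, 11), (7, 14), (7, 15)]
Unfold 4 (reflect across v@8): 48 holes -> [(0, 0), (0, 1), (0, 4), (0, 11), (0, 14), (0, 15), (1, 0), (1, 1), (1, 4), (1, 11), (1, 14), (1, 15), (2, 0), (2, 1), (2, 4), (2, 11), (2, 14), (2, 15), (3, 0), (3, 1), (3, 4), (3, 11), (3, 14), (3, 15), (4, 0), (4, 1), (4, 4), (4, 11), (4, 14), (4, 15), (5, 0), (5, 1), (5, 4), (5, 11), (5, 14), (5, 15), (6, 0), (6, 1), (6, 4), (6, 11), (6, 14), (6, 15), (7, 0), (7, 1), (7, 4), (7, 11), (7, 14), (7, 15)]

Answer: OO..O......O..OO
OO..O......O..OO
OO..O......O..OO
OO..O......O..OO
OO..O......O..OO
OO..O......O..OO
OO..O......O..OO
OO..O......O..OO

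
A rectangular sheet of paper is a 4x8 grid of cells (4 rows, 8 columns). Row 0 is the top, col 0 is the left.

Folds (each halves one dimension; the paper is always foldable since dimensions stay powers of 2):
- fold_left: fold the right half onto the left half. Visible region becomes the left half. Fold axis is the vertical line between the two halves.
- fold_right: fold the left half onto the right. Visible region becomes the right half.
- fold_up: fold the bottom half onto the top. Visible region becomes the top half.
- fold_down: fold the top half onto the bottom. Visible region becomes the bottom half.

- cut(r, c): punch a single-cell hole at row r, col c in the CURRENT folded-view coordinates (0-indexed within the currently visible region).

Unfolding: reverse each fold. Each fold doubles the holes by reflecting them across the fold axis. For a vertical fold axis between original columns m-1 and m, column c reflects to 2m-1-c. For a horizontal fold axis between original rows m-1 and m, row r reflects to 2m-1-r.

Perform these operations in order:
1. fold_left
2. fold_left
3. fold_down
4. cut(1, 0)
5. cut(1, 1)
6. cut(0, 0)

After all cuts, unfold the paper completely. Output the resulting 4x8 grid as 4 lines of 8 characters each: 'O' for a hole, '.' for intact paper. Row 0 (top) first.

Op 1 fold_left: fold axis v@4; visible region now rows[0,4) x cols[0,4) = 4x4
Op 2 fold_left: fold axis v@2; visible region now rows[0,4) x cols[0,2) = 4x2
Op 3 fold_down: fold axis h@2; visible region now rows[2,4) x cols[0,2) = 2x2
Op 4 cut(1, 0): punch at orig (3,0); cuts so far [(3, 0)]; region rows[2,4) x cols[0,2) = 2x2
Op 5 cut(1, 1): punch at orig (3,1); cuts so far [(3, 0), (3, 1)]; region rows[2,4) x cols[0,2) = 2x2
Op 6 cut(0, 0): punch at orig (2,0); cuts so far [(2, 0), (3, 0), (3, 1)]; region rows[2,4) x cols[0,2) = 2x2
Unfold 1 (reflect across h@2): 6 holes -> [(0, 0), (0, 1), (1, 0), (2, 0), (3, 0), (3, 1)]
Unfold 2 (reflect across v@2): 12 holes -> [(0, 0), (0, 1), (0, 2), (0, 3), (1, 0), (1, 3), (2, 0), (2, 3), (3, 0), (3, 1), (3, 2), (3, 3)]
Unfold 3 (reflect across v@4): 24 holes -> [(0, 0), (0, 1), (0, 2), (0, 3), (0, 4), (0, 5), (0, 6), (0, 7), (1, 0), (1, 3), (1, 4), (1, 7), (2, 0), (2, 3), (2, 4), (2, 7), (3, 0), (3, 1), (3, 2), (3, 3), (3, 4), (3, 5), (3, 6), (3, 7)]

Answer: OOOOOOOO
O..OO..O
O..OO..O
OOOOOOOO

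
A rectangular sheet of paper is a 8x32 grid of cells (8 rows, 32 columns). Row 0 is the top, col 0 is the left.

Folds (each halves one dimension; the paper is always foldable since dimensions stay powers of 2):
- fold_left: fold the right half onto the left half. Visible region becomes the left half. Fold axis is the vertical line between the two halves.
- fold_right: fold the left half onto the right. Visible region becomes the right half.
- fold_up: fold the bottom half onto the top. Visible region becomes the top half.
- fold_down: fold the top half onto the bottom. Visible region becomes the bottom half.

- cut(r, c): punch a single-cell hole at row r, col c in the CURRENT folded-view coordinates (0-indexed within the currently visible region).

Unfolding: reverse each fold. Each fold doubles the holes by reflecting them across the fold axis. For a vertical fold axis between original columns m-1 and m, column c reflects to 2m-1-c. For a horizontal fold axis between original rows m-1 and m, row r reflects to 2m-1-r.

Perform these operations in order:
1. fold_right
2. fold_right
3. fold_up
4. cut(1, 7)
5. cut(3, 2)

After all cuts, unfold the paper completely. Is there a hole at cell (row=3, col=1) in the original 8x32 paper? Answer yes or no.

Answer: no

Derivation:
Op 1 fold_right: fold axis v@16; visible region now rows[0,8) x cols[16,32) = 8x16
Op 2 fold_right: fold axis v@24; visible region now rows[0,8) x cols[24,32) = 8x8
Op 3 fold_up: fold axis h@4; visible region now rows[0,4) x cols[24,32) = 4x8
Op 4 cut(1, 7): punch at orig (1,31); cuts so far [(1, 31)]; region rows[0,4) x cols[24,32) = 4x8
Op 5 cut(3, 2): punch at orig (3,26); cuts so far [(1, 31), (3, 26)]; region rows[0,4) x cols[24,32) = 4x8
Unfold 1 (reflect across h@4): 4 holes -> [(1, 31), (3, 26), (4, 26), (6, 31)]
Unfold 2 (reflect across v@24): 8 holes -> [(1, 16), (1, 31), (3, 21), (3, 26), (4, 21), (4, 26), (6, 16), (6, 31)]
Unfold 3 (reflect across v@16): 16 holes -> [(1, 0), (1, 15), (1, 16), (1, 31), (3, 5), (3, 10), (3, 21), (3, 26), (4, 5), (4, 10), (4, 21), (4, 26), (6, 0), (6, 15), (6, 16), (6, 31)]
Holes: [(1, 0), (1, 15), (1, 16), (1, 31), (3, 5), (3, 10), (3, 21), (3, 26), (4, 5), (4, 10), (4, 21), (4, 26), (6, 0), (6, 15), (6, 16), (6, 31)]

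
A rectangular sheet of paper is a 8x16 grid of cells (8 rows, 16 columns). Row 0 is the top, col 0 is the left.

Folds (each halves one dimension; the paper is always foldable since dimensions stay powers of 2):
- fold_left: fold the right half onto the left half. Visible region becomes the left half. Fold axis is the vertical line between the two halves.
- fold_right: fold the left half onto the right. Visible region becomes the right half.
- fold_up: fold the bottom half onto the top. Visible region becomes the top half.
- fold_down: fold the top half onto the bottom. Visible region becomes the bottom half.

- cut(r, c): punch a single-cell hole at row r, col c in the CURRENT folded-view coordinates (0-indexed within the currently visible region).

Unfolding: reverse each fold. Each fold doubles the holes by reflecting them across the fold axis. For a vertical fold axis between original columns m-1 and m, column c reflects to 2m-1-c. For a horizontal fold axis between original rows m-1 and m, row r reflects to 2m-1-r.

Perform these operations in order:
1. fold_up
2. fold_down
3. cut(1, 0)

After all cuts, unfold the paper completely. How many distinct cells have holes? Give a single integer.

Answer: 4

Derivation:
Op 1 fold_up: fold axis h@4; visible region now rows[0,4) x cols[0,16) = 4x16
Op 2 fold_down: fold axis h@2; visible region now rows[2,4) x cols[0,16) = 2x16
Op 3 cut(1, 0): punch at orig (3,0); cuts so far [(3, 0)]; region rows[2,4) x cols[0,16) = 2x16
Unfold 1 (reflect across h@2): 2 holes -> [(0, 0), (3, 0)]
Unfold 2 (reflect across h@4): 4 holes -> [(0, 0), (3, 0), (4, 0), (7, 0)]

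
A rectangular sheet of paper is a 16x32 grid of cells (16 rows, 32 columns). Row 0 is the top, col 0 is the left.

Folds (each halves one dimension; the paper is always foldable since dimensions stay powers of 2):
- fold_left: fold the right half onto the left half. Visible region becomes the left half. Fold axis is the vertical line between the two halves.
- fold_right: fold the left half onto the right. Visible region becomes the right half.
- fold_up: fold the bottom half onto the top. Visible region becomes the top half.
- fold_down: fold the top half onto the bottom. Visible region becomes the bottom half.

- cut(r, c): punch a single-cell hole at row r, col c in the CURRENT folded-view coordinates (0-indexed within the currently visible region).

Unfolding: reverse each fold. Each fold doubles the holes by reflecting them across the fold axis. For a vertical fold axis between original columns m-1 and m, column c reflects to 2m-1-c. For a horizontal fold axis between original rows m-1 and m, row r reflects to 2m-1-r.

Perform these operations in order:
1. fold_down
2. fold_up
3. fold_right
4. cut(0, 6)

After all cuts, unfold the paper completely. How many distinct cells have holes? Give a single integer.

Answer: 8

Derivation:
Op 1 fold_down: fold axis h@8; visible region now rows[8,16) x cols[0,32) = 8x32
Op 2 fold_up: fold axis h@12; visible region now rows[8,12) x cols[0,32) = 4x32
Op 3 fold_right: fold axis v@16; visible region now rows[8,12) x cols[16,32) = 4x16
Op 4 cut(0, 6): punch at orig (8,22); cuts so far [(8, 22)]; region rows[8,12) x cols[16,32) = 4x16
Unfold 1 (reflect across v@16): 2 holes -> [(8, 9), (8, 22)]
Unfold 2 (reflect across h@12): 4 holes -> [(8, 9), (8, 22), (15, 9), (15, 22)]
Unfold 3 (reflect across h@8): 8 holes -> [(0, 9), (0, 22), (7, 9), (7, 22), (8, 9), (8, 22), (15, 9), (15, 22)]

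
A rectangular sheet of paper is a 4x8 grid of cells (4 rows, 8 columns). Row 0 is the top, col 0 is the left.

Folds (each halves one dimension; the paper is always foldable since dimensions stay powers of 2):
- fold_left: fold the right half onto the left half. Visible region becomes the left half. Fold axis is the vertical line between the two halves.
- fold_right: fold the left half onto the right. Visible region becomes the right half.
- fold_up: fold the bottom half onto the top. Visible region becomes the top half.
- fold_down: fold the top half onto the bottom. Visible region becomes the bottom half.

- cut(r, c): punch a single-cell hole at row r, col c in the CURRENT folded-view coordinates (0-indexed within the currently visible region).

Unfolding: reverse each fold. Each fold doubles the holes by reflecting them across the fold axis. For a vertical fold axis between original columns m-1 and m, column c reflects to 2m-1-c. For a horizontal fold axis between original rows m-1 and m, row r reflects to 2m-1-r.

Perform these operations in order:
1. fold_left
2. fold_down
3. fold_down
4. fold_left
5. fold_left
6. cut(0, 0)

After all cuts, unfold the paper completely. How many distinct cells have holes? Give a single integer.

Answer: 32

Derivation:
Op 1 fold_left: fold axis v@4; visible region now rows[0,4) x cols[0,4) = 4x4
Op 2 fold_down: fold axis h@2; visible region now rows[2,4) x cols[0,4) = 2x4
Op 3 fold_down: fold axis h@3; visible region now rows[3,4) x cols[0,4) = 1x4
Op 4 fold_left: fold axis v@2; visible region now rows[3,4) x cols[0,2) = 1x2
Op 5 fold_left: fold axis v@1; visible region now rows[3,4) x cols[0,1) = 1x1
Op 6 cut(0, 0): punch at orig (3,0); cuts so far [(3, 0)]; region rows[3,4) x cols[0,1) = 1x1
Unfold 1 (reflect across v@1): 2 holes -> [(3, 0), (3, 1)]
Unfold 2 (reflect across v@2): 4 holes -> [(3, 0), (3, 1), (3, 2), (3, 3)]
Unfold 3 (reflect across h@3): 8 holes -> [(2, 0), (2, 1), (2, 2), (2, 3), (3, 0), (3, 1), (3, 2), (3, 3)]
Unfold 4 (reflect across h@2): 16 holes -> [(0, 0), (0, 1), (0, 2), (0, 3), (1, 0), (1, 1), (1, 2), (1, 3), (2, 0), (2, 1), (2, 2), (2, 3), (3, 0), (3, 1), (3, 2), (3, 3)]
Unfold 5 (reflect across v@4): 32 holes -> [(0, 0), (0, 1), (0, 2), (0, 3), (0, 4), (0, 5), (0, 6), (0, 7), (1, 0), (1, 1), (1, 2), (1, 3), (1, 4), (1, 5), (1, 6), (1, 7), (2, 0), (2, 1), (2, 2), (2, 3), (2, 4), (2, 5), (2, 6), (2, 7), (3, 0), (3, 1), (3, 2), (3, 3), (3, 4), (3, 5), (3, 6), (3, 7)]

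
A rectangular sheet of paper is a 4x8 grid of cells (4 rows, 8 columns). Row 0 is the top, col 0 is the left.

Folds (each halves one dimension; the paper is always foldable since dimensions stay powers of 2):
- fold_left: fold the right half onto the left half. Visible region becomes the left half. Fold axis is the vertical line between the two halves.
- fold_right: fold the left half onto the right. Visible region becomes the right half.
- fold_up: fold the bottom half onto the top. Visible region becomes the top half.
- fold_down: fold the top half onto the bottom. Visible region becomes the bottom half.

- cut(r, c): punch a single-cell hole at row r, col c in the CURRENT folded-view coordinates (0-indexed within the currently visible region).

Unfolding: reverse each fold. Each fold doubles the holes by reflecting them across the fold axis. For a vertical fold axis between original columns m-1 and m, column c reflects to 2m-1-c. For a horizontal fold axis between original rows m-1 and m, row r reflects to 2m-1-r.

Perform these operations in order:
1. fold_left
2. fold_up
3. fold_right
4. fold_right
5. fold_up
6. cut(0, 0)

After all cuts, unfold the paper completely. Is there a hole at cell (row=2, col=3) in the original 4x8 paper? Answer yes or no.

Answer: yes

Derivation:
Op 1 fold_left: fold axis v@4; visible region now rows[0,4) x cols[0,4) = 4x4
Op 2 fold_up: fold axis h@2; visible region now rows[0,2) x cols[0,4) = 2x4
Op 3 fold_right: fold axis v@2; visible region now rows[0,2) x cols[2,4) = 2x2
Op 4 fold_right: fold axis v@3; visible region now rows[0,2) x cols[3,4) = 2x1
Op 5 fold_up: fold axis h@1; visible region now rows[0,1) x cols[3,4) = 1x1
Op 6 cut(0, 0): punch at orig (0,3); cuts so far [(0, 3)]; region rows[0,1) x cols[3,4) = 1x1
Unfold 1 (reflect across h@1): 2 holes -> [(0, 3), (1, 3)]
Unfold 2 (reflect across v@3): 4 holes -> [(0, 2), (0, 3), (1, 2), (1, 3)]
Unfold 3 (reflect across v@2): 8 holes -> [(0, 0), (0, 1), (0, 2), (0, 3), (1, 0), (1, 1), (1, 2), (1, 3)]
Unfold 4 (reflect across h@2): 16 holes -> [(0, 0), (0, 1), (0, 2), (0, 3), (1, 0), (1, 1), (1, 2), (1, 3), (2, 0), (2, 1), (2, 2), (2, 3), (3, 0), (3, 1), (3, 2), (3, 3)]
Unfold 5 (reflect across v@4): 32 holes -> [(0, 0), (0, 1), (0, 2), (0, 3), (0, 4), (0, 5), (0, 6), (0, 7), (1, 0), (1, 1), (1, 2), (1, 3), (1, 4), (1, 5), (1, 6), (1, 7), (2, 0), (2, 1), (2, 2), (2, 3), (2, 4), (2, 5), (2, 6), (2, 7), (3, 0), (3, 1), (3, 2), (3, 3), (3, 4), (3, 5), (3, 6), (3, 7)]
Holes: [(0, 0), (0, 1), (0, 2), (0, 3), (0, 4), (0, 5), (0, 6), (0, 7), (1, 0), (1, 1), (1, 2), (1, 3), (1, 4), (1, 5), (1, 6), (1, 7), (2, 0), (2, 1), (2, 2), (2, 3), (2, 4), (2, 5), (2, 6), (2, 7), (3, 0), (3, 1), (3, 2), (3, 3), (3, 4), (3, 5), (3, 6), (3, 7)]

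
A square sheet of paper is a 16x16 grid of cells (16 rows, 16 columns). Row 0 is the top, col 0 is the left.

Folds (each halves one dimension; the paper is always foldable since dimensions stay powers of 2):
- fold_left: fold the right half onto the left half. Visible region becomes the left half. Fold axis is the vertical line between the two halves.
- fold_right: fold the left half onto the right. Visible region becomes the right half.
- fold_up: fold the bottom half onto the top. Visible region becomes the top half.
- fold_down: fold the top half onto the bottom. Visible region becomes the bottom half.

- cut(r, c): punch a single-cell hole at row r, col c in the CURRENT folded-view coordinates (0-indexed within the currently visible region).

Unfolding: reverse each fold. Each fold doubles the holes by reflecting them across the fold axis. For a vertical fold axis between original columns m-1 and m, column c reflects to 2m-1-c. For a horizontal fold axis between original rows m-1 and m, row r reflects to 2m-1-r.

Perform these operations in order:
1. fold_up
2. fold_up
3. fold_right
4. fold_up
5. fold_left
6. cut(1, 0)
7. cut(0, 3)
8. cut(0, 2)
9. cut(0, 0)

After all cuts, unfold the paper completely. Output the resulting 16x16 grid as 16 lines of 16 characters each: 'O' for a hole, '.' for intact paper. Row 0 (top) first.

Op 1 fold_up: fold axis h@8; visible region now rows[0,8) x cols[0,16) = 8x16
Op 2 fold_up: fold axis h@4; visible region now rows[0,4) x cols[0,16) = 4x16
Op 3 fold_right: fold axis v@8; visible region now rows[0,4) x cols[8,16) = 4x8
Op 4 fold_up: fold axis h@2; visible region now rows[0,2) x cols[8,16) = 2x8
Op 5 fold_left: fold axis v@12; visible region now rows[0,2) x cols[8,12) = 2x4
Op 6 cut(1, 0): punch at orig (1,8); cuts so far [(1, 8)]; region rows[0,2) x cols[8,12) = 2x4
Op 7 cut(0, 3): punch at orig (0,11); cuts so far [(0, 11), (1, 8)]; region rows[0,2) x cols[8,12) = 2x4
Op 8 cut(0, 2): punch at orig (0,10); cuts so far [(0, 10), (0, 11), (1, 8)]; region rows[0,2) x cols[8,12) = 2x4
Op 9 cut(0, 0): punch at orig (0,8); cuts so far [(0, 8), (0, 10), (0, 11), (1, 8)]; region rows[0,2) x cols[8,12) = 2x4
Unfold 1 (reflect across v@12): 8 holes -> [(0, 8), (0, 10), (0, 11), (0, 12), (0, 13), (0, 15), (1, 8), (1, 15)]
Unfold 2 (reflect across h@2): 16 holes -> [(0, 8), (0, 10), (0, 11), (0, 12), (0, 13), (0, 15), (1, 8), (1, 15), (2, 8), (2, 15), (3, 8), (3, 10), (3, 11), (3, 12), (3, 13), (3, 15)]
Unfold 3 (reflect across v@8): 32 holes -> [(0, 0), (0, 2), (0, 3), (0, 4), (0, 5), (0, 7), (0, 8), (0, 10), (0, 11), (0, 12), (0, 13), (0, 15), (1, 0), (1, 7), (1, 8), (1, 15), (2, 0), (2, 7), (2, 8), (2, 15), (3, 0), (3, 2), (3, 3), (3, 4), (3, 5), (3, 7), (3, 8), (3, 10), (3, 11), (3, 12), (3, 13), (3, 15)]
Unfold 4 (reflect across h@4): 64 holes -> [(0, 0), (0, 2), (0, 3), (0, 4), (0, 5), (0, 7), (0, 8), (0, 10), (0, 11), (0, 12), (0, 13), (0, 15), (1, 0), (1, 7), (1, 8), (1, 15), (2, 0), (2, 7), (2, 8), (2, 15), (3, 0), (3, 2), (3, 3), (3, 4), (3, 5), (3, 7), (3, 8), (3, 10), (3, 11), (3, 12), (3, 13), (3, 15), (4, 0), (4, 2), (4, 3), (4, 4), (4, 5), (4, 7), (4, 8), (4, 10), (4, 11), (4, 12), (4, 13), (4, 15), (5, 0), (5, 7), (5, 8), (5, 15), (6, 0), (6, 7), (6, 8), (6, 15), (7, 0), (7, 2), (7, 3), (7, 4), (7, 5), (7, 7), (7, 8), (7, 10), (7, 11), (7, 12), (7, 13), (7, 15)]
Unfold 5 (reflect across h@8): 128 holes -> [(0, 0), (0, 2), (0, 3), (0, 4), (0, 5), (0, 7), (0, 8), (0, 10), (0, 11), (0, 12), (0, 13), (0, 15), (1, 0), (1, 7), (1, 8), (1, 15), (2, 0), (2, 7), (2, 8), (2, 15), (3, 0), (3, 2), (3, 3), (3, 4), (3, 5), (3, 7), (3, 8), (3, 10), (3, 11), (3, 12), (3, 13), (3, 15), (4, 0), (4, 2), (4, 3), (4, 4), (4, 5), (4, 7), (4, 8), (4, 10), (4, 11), (4, 12), (4, 13), (4, 15), (5, 0), (5, 7), (5, 8), (5, 15), (6, 0), (6, 7), (6, 8), (6, 15), (7, 0), (7, 2), (7, 3), (7, 4), (7, 5), (7, 7), (7, 8), (7, 10), (7, 11), (7, 12), (7, 13), (7, 15), (8, 0), (8, 2), (8, 3), (8, 4), (8, 5), (8, 7), (8, 8), (8, 10), (8, 11), (8, 12), (8, 13), (8, 15), (9, 0), (9, 7), (9, 8), (9, 15), (10, 0), (10, 7), (10, 8), (10, 15), (11, 0), (11, 2), (11, 3), (11, 4), (11, 5), (11, 7), (11, 8), (11, 10), (11, 11), (11, 12), (11, 13), (11, 15), (12, 0), (12, 2), (12, 3), (12, 4), (12, 5), (12, 7), (12, 8), (12, 10), (12, 11), (12, 12), (12, 13), (12, 15), (13, 0), (13, 7), (13, 8), (13, 15), (14, 0), (14, 7), (14, 8), (14, 15), (15, 0), (15, 2), (15, 3), (15, 4), (15, 5), (15, 7), (15, 8), (15, 10), (15, 11), (15, 12), (15, 13), (15, 15)]

Answer: O.OOOO.OO.OOOO.O
O......OO......O
O......OO......O
O.OOOO.OO.OOOO.O
O.OOOO.OO.OOOO.O
O......OO......O
O......OO......O
O.OOOO.OO.OOOO.O
O.OOOO.OO.OOOO.O
O......OO......O
O......OO......O
O.OOOO.OO.OOOO.O
O.OOOO.OO.OOOO.O
O......OO......O
O......OO......O
O.OOOO.OO.OOOO.O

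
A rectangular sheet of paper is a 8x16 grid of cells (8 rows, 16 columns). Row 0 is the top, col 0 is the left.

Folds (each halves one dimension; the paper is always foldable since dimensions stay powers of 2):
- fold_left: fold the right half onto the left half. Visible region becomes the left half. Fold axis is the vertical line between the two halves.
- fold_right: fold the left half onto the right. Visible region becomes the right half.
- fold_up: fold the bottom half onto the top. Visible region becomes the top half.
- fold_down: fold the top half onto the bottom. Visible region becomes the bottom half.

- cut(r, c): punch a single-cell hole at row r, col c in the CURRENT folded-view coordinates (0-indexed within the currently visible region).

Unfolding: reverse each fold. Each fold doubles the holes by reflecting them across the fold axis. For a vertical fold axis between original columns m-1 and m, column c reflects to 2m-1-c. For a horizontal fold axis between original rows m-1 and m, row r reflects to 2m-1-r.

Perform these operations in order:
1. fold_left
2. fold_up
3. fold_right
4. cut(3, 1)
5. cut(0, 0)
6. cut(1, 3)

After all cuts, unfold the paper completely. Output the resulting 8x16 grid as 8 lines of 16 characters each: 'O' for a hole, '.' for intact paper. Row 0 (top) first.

Answer: ...OO......OO...
O......OO......O
................
..O..O....O..O..
..O..O....O..O..
................
O......OO......O
...OO......OO...

Derivation:
Op 1 fold_left: fold axis v@8; visible region now rows[0,8) x cols[0,8) = 8x8
Op 2 fold_up: fold axis h@4; visible region now rows[0,4) x cols[0,8) = 4x8
Op 3 fold_right: fold axis v@4; visible region now rows[0,4) x cols[4,8) = 4x4
Op 4 cut(3, 1): punch at orig (3,5); cuts so far [(3, 5)]; region rows[0,4) x cols[4,8) = 4x4
Op 5 cut(0, 0): punch at orig (0,4); cuts so far [(0, 4), (3, 5)]; region rows[0,4) x cols[4,8) = 4x4
Op 6 cut(1, 3): punch at orig (1,7); cuts so far [(0, 4), (1, 7), (3, 5)]; region rows[0,4) x cols[4,8) = 4x4
Unfold 1 (reflect across v@4): 6 holes -> [(0, 3), (0, 4), (1, 0), (1, 7), (3, 2), (3, 5)]
Unfold 2 (reflect across h@4): 12 holes -> [(0, 3), (0, 4), (1, 0), (1, 7), (3, 2), (3, 5), (4, 2), (4, 5), (6, 0), (6, 7), (7, 3), (7, 4)]
Unfold 3 (reflect across v@8): 24 holes -> [(0, 3), (0, 4), (0, 11), (0, 12), (1, 0), (1, 7), (1, 8), (1, 15), (3, 2), (3, 5), (3, 10), (3, 13), (4, 2), (4, 5), (4, 10), (4, 13), (6, 0), (6, 7), (6, 8), (6, 15), (7, 3), (7, 4), (7, 11), (7, 12)]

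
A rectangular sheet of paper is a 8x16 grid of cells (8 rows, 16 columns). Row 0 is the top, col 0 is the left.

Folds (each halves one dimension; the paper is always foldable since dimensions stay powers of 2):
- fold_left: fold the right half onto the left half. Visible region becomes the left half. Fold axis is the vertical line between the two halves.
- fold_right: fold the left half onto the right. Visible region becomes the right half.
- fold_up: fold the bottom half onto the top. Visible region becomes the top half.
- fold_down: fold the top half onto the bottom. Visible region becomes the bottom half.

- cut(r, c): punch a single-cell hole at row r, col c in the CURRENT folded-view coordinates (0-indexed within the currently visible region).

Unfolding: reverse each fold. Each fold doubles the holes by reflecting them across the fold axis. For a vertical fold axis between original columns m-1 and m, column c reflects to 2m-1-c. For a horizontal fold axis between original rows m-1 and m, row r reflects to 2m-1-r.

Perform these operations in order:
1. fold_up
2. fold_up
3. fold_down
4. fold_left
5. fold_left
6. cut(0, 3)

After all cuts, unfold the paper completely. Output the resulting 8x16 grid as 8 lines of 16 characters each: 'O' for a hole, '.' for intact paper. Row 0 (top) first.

Answer: ...OO......OO...
...OO......OO...
...OO......OO...
...OO......OO...
...OO......OO...
...OO......OO...
...OO......OO...
...OO......OO...

Derivation:
Op 1 fold_up: fold axis h@4; visible region now rows[0,4) x cols[0,16) = 4x16
Op 2 fold_up: fold axis h@2; visible region now rows[0,2) x cols[0,16) = 2x16
Op 3 fold_down: fold axis h@1; visible region now rows[1,2) x cols[0,16) = 1x16
Op 4 fold_left: fold axis v@8; visible region now rows[1,2) x cols[0,8) = 1x8
Op 5 fold_left: fold axis v@4; visible region now rows[1,2) x cols[0,4) = 1x4
Op 6 cut(0, 3): punch at orig (1,3); cuts so far [(1, 3)]; region rows[1,2) x cols[0,4) = 1x4
Unfold 1 (reflect across v@4): 2 holes -> [(1, 3), (1, 4)]
Unfold 2 (reflect across v@8): 4 holes -> [(1, 3), (1, 4), (1, 11), (1, 12)]
Unfold 3 (reflect across h@1): 8 holes -> [(0, 3), (0, 4), (0, 11), (0, 12), (1, 3), (1, 4), (1, 11), (1, 12)]
Unfold 4 (reflect across h@2): 16 holes -> [(0, 3), (0, 4), (0, 11), (0, 12), (1, 3), (1, 4), (1, 11), (1, 12), (2, 3), (2, 4), (2, 11), (2, 12), (3, 3), (3, 4), (3, 11), (3, 12)]
Unfold 5 (reflect across h@4): 32 holes -> [(0, 3), (0, 4), (0, 11), (0, 12), (1, 3), (1, 4), (1, 11), (1, 12), (2, 3), (2, 4), (2, 11), (2, 12), (3, 3), (3, 4), (3, 11), (3, 12), (4, 3), (4, 4), (4, 11), (4, 12), (5, 3), (5, 4), (5, 11), (5, 12), (6, 3), (6, 4), (6, 11), (6, 12), (7, 3), (7, 4), (7, 11), (7, 12)]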